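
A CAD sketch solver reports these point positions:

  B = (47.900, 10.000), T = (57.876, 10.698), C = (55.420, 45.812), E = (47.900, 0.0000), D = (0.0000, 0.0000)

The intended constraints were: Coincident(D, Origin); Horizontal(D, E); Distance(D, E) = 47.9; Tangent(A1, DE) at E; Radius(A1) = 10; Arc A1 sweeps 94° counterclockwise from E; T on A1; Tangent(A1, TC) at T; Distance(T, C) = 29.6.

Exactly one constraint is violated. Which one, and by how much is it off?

Distance(T, C) = 29.6 — off by 5.60.

D = (0.00, 0.00) ✓; D.y = 0.00, E.y = 0.00 ✓; |DE| = 47.90 ✓; ∠(BE, ED) = 90.00° ✓; |BE| = 10.00 ✓; bearing(B→T) − bearing(B→E) = 94.00° ✓; |BT| = 10.00 ✓; ∠(BT, TC) = 90.00° ✓; |TC| = 35.20 ✗.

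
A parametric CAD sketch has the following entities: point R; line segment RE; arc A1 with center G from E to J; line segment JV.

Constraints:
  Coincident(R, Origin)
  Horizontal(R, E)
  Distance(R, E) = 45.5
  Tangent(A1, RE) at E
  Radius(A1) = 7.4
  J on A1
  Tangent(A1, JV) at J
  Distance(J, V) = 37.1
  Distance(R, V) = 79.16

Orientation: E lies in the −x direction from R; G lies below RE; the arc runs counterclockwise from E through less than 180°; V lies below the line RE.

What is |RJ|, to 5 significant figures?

52.006

R is at the origin; RE is horizontal with |RE| = 45.5 and E on the −x side, so E = (-45.500, 0.0000). Since A1 is tangent to RE there, GE ⟂ RE, so G = E + (0, -7.4) = (-45.500, -7.4000). Since GJ ⟂ JV (tangency), |GV| = √(7.4² + 37.1²) = 37.831 regardless of where J sits on A1. So V lies on both circle(R, 79.16) and circle(G, 37.831); the below-RE intersection is V = (-70.691, -35.623). J is the foot of the tangent from V: J = (-51.878, -3.6475).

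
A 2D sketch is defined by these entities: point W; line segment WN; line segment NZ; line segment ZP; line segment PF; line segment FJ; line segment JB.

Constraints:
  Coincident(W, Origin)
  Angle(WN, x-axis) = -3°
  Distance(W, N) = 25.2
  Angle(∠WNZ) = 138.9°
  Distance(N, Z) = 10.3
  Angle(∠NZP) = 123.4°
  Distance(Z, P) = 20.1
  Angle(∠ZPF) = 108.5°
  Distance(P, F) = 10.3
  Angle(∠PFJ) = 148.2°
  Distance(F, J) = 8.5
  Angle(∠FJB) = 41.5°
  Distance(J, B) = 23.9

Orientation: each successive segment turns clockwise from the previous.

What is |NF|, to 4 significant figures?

29.06

W is at the origin; WN runs at -3.0° with length 25.2, so N = (25.17, -1.319). ∠WNZ = 138.9° gives NZ at -44.10° from the x-axis; with |NZ| = 10.3, Z = (32.56, -8.487). ∠NZP = 123.4° gives ZP at -100.7° from the x-axis; with |ZP| = 20.1, P = (28.83, -28.24). ∠ZPF = 108.5° gives PF at -172.2° from the x-axis; with |PF| = 10.3, F = (18.63, -29.64). Then |NF| = |F − N| = 29.06.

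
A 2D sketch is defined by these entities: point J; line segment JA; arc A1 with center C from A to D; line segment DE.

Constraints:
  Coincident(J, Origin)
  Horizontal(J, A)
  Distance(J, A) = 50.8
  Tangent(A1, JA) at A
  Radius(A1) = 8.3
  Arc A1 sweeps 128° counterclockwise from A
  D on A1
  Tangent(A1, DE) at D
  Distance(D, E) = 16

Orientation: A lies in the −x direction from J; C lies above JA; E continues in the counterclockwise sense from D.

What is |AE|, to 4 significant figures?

26.23

On A1, A sits at bearing -90° from C; a 128° counterclockwise sweep puts D at bearing 38°, so D = C + 8.3·(cos 38°, sin 38°) = (-44.26, 13.41). The tangent condition forces CD to be normal to DE, so DE runs along (−sin 38°, cos 38°); with |DE| = 16.0, E = (-54.11, 26.02). Then |AE| = |E − A| = 26.23.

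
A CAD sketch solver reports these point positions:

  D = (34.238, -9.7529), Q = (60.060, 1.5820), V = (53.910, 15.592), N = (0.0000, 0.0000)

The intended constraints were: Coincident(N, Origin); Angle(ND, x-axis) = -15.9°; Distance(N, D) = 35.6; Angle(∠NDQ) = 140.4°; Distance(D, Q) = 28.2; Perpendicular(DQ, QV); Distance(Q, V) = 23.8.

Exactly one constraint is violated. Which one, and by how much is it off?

Distance(Q, V) = 23.8 — off by 8.50.

N = (0.00, 0.00) ✓; ND at -15.90° ✓; |ND| = 35.60 ✓; ∠NDQ = 140.4° ✓; |DQ| = 28.20 ✓; ∠(DQ, QV) = 90.00° ✓; |QV| = 15.30 ✗.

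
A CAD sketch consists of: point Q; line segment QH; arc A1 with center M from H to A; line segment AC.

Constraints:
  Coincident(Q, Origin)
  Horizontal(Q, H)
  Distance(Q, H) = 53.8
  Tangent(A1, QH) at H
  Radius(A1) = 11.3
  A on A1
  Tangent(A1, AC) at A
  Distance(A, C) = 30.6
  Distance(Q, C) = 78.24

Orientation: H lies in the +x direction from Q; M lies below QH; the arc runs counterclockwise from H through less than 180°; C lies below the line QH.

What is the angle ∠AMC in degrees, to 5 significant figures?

69.732°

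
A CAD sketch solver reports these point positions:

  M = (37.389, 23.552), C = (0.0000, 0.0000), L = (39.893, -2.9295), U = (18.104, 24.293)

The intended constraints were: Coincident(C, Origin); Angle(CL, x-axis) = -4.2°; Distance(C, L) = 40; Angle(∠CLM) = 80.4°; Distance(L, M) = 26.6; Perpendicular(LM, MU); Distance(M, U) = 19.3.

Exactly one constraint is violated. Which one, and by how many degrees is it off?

Perpendicular(LM, MU) — off by 7.60°.

C = (0.00, 0.00) ✓; CL at -4.200° ✓; |CL| = 40.00 ✓; ∠CLM = 80.40° ✓; |LM| = 26.60 ✓; ∠(LM, MU) = 82.40° ✗; |MU| = 19.30 ✓.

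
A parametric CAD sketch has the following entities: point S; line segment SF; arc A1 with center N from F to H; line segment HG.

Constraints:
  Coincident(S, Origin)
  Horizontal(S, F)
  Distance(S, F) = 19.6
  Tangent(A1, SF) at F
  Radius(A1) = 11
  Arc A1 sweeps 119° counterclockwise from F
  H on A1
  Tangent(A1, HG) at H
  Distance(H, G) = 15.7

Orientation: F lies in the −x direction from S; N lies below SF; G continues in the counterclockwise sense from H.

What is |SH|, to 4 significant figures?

33.48

S is at the origin; S and F share the same y with |SF| = 19.6 and F on the −x side, so F = (-19.60, 0.000). A1 meets SF tangentially, so NF is at right angles to SF, so N = F + (0, -11) = (-19.60, -11.00). On A1, F sits at bearing 90° from N; a 119° counterclockwise sweep puts H at bearing 209°, so H = N + 11.0·(cos 209°, sin 209°) = (-29.22, -16.33). Then |SH| = |H − S| = 33.48.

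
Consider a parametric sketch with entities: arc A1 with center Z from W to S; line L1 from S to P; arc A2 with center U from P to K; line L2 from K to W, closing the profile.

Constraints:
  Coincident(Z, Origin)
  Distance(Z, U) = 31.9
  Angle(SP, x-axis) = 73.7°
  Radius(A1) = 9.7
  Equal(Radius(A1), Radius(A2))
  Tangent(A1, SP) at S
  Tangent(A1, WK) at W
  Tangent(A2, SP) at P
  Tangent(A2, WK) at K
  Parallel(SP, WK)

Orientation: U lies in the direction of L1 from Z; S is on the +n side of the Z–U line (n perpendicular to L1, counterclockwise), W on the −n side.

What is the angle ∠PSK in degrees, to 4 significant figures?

31.31°

The slot axis is L1's direction at 73.7°, so u = (cos 73.7°, sin 73.7°) = (0.2807, 0.9598) and n = (−sin 73.7°, cos 73.7°) = (-0.9598, 0.2807). Z is at the origin and U lies 31.9 along u from Z, so U = 31.9·u = (8.953, 30.62). Tangency of A1 to both parallel lines with radius 9.7 puts S and W at Z ± 9.7·n: S = (-9.310, 2.722), W = (9.310, -2.722). Equal radii place P and K the same way about U: P = U + 9.7·n = (-0.3568, 33.34), K = U − 9.7·n = (18.26, 27.90). Then cos ∠PSK = SP·SK / (|SP||SK|), giving 31.31°.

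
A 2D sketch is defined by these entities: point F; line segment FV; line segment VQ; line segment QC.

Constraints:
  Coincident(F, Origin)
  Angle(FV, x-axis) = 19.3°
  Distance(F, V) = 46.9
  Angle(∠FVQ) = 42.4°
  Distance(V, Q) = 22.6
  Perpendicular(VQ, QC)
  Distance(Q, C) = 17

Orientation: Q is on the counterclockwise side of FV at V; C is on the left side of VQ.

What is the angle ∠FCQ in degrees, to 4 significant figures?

140.6°

F is at the origin; FV runs at 19.3° with length 46.9, so V = 46.9·(cos 19.3°, sin 19.3°) = (44.26, 15.50). ∠FVQ = 42.4°, so VQ runs at 19.3° + (180° − 42.4°) = 156.9° from the x-axis; with |VQ| = 22.6, Q = V + 22.6·(cos 156.9°, sin 156.9°) = (23.48, 24.37). VQ is perpendicular to QC; with |QC| = 17.0 on the left of VQ, C = Q + 17.0·(-0.3923, -0.9198) = (16.81, 8.731). Then cos ∠FCQ = CF·CQ / (|CF||CQ|), giving 140.6°.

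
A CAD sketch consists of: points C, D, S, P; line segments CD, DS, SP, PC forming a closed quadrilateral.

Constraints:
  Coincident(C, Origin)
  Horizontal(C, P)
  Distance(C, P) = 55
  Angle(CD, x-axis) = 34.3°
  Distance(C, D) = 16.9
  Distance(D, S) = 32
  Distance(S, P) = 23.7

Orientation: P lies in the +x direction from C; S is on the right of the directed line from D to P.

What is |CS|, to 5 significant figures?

38.384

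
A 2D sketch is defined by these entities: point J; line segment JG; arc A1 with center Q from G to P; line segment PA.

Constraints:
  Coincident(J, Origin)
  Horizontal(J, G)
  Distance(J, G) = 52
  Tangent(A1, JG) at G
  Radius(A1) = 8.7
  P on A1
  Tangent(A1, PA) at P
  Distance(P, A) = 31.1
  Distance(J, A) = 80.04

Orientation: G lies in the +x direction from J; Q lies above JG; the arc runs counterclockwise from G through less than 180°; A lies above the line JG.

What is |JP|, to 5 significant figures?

60.153

Checks: ∠(QG, GJ) = 90.00° ✓; |QG| = 8.700 ✓; |QP| = 8.700 ✓; ∠(QP, PA) = 90.00° ✓; |PA| = 31.10 ✓; |JA| = 80.04 ✓.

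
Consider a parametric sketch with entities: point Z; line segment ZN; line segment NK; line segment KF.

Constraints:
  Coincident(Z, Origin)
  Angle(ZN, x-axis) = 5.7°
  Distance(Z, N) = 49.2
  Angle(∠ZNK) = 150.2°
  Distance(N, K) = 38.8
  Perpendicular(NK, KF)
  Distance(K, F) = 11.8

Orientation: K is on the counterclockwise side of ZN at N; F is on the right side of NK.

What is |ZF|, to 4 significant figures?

89.19

∠ZNK = 150.2°, so NK runs at 5.7° + (180° − 150.2°) = 35.50° from the x-axis; with |NK| = 38.8, K = N + 38.8·(cos 35.50°, sin 35.50°) = (80.54, 27.42). NK is perpendicular to KF; with |KF| = 11.8 on the right of NK, F = K + 11.8·(0.5807, -0.8141) = (87.40, 17.81). Then |ZF| = |F − Z| = 89.19.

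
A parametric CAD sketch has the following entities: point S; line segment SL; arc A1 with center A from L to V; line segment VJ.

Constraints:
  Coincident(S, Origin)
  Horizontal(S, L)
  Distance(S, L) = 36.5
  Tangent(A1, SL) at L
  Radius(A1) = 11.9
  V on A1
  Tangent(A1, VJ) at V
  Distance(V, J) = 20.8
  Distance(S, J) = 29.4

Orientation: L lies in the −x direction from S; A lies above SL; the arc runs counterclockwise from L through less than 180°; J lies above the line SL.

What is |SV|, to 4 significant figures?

26.77

Checks: |AV| = 11.90 ✓; ∠(AV, VJ) = 90.00° ✓; |VJ| = 20.80 ✓; |SJ| = 29.40 ✓.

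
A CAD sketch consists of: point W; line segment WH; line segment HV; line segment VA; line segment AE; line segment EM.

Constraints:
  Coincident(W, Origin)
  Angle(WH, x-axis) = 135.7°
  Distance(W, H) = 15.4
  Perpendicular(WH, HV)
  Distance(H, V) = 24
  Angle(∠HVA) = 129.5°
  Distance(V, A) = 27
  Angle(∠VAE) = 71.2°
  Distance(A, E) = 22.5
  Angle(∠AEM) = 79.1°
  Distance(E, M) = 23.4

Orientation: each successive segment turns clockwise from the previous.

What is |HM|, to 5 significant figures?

17.130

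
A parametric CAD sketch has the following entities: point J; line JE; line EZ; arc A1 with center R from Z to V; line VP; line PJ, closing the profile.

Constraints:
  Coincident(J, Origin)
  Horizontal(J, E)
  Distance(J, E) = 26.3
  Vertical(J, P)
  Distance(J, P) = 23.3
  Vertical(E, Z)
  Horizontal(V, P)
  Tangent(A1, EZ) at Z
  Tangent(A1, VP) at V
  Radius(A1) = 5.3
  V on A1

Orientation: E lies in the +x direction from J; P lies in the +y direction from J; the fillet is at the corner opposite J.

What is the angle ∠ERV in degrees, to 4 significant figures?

163.6°

The virtual corner opposite J is at (26.30, 23.30). Tangency of A1 to EZ means the radius RZ is perpendicular to EZ and A1 meets VP tangentially, so RV is at right angles to VP, with radius 5.3, so the center R sits 5.3 in from both sides at R = (21.00, 18.00). That places the tangent points at Z = (26.30, 18.00) on EZ and V = (21.00, 23.30) on VP. Then cos ∠ERV = RE·RV / (|RE||RV|), giving 163.6°.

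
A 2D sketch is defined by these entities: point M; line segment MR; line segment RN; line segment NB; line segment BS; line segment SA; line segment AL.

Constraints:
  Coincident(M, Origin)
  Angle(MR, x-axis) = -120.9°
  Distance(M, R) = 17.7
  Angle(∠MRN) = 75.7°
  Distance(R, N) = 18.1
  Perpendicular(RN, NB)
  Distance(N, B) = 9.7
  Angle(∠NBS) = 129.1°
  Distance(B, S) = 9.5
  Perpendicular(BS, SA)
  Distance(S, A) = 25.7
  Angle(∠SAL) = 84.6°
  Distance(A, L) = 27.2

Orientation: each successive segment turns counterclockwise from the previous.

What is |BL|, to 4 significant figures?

29.06

M is at the origin; MR runs at -120.9° with length 17.7, so R = (-9.090, -15.19). ∠MRN = 75.7° gives RN at -16.60° from the x-axis; with |RN| = 18.1, N = (8.256, -20.36). RN is perpendicular to NB, so NB runs at 73.40°; with |NB| = 9.7, B = (11.03, -11.06). ∠NBS = 129.1° gives BS at 124.3° from the x-axis; with |BS| = 9.5, S = (5.674, -3.215). BS ⟂ SA, so SA runs at -145.7°; with |SA| = 25.7, A = (-15.56, -17.70). ∠SAL = 84.6° gives AL at -50.30° from the x-axis; with |AL| = 27.2, L = (1.817, -38.63). Then |BL| = |L − B| = 29.06.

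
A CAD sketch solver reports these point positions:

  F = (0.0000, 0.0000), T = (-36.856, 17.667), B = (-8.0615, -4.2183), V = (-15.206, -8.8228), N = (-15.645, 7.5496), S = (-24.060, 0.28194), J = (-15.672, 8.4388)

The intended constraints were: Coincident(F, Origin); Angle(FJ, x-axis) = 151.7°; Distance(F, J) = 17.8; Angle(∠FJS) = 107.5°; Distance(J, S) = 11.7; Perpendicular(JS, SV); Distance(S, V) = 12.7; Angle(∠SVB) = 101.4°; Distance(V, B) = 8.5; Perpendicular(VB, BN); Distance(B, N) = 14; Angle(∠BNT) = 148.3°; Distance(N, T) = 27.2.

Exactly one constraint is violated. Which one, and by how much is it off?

Distance(N, T) = 27.2 — off by 3.70.

F = (0.00, 0.00) ✓; FJ at 151.7° ✓; |FJ| = 17.80 ✓; ∠FJS = 107.5° ✓; |JS| = 11.70 ✓; ∠(JS, SV) = 90.00° ✓; |SV| = 12.70 ✓; ∠SVB = 101.4° ✓; |VB| = 8.500 ✓; ∠(VB, BN) = 90.00° ✓; |BN| = 14.00 ✓; ∠BNT = 148.3° ✓; |NT| = 23.50 ✗.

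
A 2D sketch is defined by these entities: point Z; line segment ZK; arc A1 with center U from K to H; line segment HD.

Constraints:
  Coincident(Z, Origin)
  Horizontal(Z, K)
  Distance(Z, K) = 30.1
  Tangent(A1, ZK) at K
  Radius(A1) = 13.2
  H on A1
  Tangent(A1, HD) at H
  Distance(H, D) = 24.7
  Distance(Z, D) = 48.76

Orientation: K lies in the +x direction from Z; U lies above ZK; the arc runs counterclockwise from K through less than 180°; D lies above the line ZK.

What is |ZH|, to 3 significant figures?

45.9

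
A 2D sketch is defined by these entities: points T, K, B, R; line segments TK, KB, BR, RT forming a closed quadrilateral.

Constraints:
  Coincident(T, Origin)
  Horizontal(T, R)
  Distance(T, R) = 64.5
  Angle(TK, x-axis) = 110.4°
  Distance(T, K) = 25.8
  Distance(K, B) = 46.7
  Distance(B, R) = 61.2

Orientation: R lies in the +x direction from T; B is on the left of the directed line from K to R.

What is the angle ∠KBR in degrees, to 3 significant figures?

90.6°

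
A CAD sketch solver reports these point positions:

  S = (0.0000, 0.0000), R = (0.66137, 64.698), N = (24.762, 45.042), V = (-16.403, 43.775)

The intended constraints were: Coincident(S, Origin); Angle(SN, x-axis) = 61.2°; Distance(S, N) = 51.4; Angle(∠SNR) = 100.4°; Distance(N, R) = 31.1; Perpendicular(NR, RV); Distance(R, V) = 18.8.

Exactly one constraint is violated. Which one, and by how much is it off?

Distance(R, V) = 18.8 — off by 8.20.

S = (0.00, 0.00) ✓; SN at 61.20° ✓; |SN| = 51.40 ✓; ∠SNR = 100.4° ✓; |NR| = 31.10 ✓; ∠(NR, RV) = 90.00° ✓; |RV| = 27.00 ✗.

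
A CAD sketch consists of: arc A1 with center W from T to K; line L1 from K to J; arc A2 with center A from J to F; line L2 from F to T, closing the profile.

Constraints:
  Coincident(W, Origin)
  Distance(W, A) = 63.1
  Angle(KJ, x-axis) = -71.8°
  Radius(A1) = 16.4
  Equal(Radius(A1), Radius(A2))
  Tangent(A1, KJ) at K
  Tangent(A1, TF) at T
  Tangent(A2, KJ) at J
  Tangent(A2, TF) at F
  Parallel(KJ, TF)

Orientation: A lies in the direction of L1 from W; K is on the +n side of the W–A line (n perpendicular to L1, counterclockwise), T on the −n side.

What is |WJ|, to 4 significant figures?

65.20

The slot axis is L1's direction at -71.8°, so u = (cos -71.8°, sin -71.8°) = (0.3123, -0.9500) and n = (−sin -71.8°, cos -71.8°) = (0.9500, 0.3123). W is at the origin and A lies 63.1 along u from W, so A = 63.1·u = (19.71, -59.94). Tangency of A1 to both parallel lines with radius 16.4 puts K and T at W ± 16.4·n: K = (15.58, 5.122), T = (-15.58, -5.122). Equal radii place J and F the same way about A: J = A + 16.4·n = (35.29, -54.82), F = A − 16.4·n = (4.129, -65.07). Then |WJ| = |J − W| = 65.20.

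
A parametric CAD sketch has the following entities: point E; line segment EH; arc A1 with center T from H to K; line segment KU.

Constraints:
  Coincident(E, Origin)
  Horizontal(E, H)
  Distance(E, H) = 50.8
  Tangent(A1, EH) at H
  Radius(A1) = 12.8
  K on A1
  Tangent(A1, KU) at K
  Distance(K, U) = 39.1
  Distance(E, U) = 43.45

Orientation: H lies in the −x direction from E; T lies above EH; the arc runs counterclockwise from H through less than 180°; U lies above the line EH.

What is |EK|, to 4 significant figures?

40.42

E is at the origin; EH is horizontal with |EH| = 50.8 and H on the −x side, so H = (-50.80, 0.000). A1 meets EH tangentially, so TH is at right angles to EH, so T = H + (0, 12.8) = (-50.80, 12.80). Since TK ⟂ KU (tangency), |TU| = √(12.8² + 39.1²) = 41.14 regardless of where K sits on A1. So U lies on both circle(E, 43.45) and circle(T, 41.14); the above-EH intersection is U = (-19.10, 39.03). K is the foot of the tangent from U: K = (-39.98, 5.966).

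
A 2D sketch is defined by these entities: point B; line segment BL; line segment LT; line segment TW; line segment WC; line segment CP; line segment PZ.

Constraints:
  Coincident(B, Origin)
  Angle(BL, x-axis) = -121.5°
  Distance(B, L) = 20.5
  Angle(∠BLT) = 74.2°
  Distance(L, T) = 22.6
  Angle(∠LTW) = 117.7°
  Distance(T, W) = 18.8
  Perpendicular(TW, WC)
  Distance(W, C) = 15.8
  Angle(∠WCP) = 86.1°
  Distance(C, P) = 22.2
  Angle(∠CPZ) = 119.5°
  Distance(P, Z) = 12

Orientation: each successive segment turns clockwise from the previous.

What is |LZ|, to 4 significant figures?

16.66

B is at the origin; BL runs at -121.5° with length 20.5, so L = (-10.71, -17.48). ∠BLT = 74.2° gives LT at 132.7° from the x-axis; with |LT| = 22.6, T = (-26.04, -0.8701). ∠LTW = 117.7° gives TW at 70.40° from the x-axis; with |TW| = 18.8, W = (-19.73, 16.84). The perpendicularity gives WC at right angles to TW, so WC runs at -19.60°; with |WC| = 15.8, C = (-4.847, 11.54). ∠WCP = 86.1° gives CP at -113.5° from the x-axis; with |CP| = 22.2, P = (-13.70, -8.818). ∠CPZ = 119.5° gives PZ at -174.0° from the x-axis; with |PZ| = 12.0, Z = (-25.63, -10.07). Then |LZ| = |Z − L| = 16.66.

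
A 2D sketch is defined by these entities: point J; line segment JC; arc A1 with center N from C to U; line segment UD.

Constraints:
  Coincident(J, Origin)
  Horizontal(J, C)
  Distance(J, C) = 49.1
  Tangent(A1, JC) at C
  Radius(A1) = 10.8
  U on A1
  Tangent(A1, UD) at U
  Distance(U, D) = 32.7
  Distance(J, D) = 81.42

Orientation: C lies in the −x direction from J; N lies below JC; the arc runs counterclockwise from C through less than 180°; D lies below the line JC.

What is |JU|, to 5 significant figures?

59.051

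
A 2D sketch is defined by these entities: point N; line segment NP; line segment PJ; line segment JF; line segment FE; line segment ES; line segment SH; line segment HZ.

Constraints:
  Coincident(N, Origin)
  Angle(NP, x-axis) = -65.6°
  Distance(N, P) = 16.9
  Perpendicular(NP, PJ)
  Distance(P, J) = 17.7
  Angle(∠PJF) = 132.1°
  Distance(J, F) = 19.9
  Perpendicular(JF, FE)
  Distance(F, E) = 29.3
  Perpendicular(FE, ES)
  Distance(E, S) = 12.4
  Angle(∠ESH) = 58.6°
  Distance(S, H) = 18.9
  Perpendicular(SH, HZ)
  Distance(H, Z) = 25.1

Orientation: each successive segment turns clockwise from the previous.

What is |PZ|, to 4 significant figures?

52.31

N is at the origin; NP runs at -65.6° with length 16.9, so P = (6.981, -15.39). NP ⟂ PJ, so PJ runs at -155.6°; with |PJ| = 17.7, J = (-9.138, -22.70). ∠PJF = 132.1° gives JF at 156.5° from the x-axis; with |JF| = 19.9, F = (-27.39, -14.77). JF is perpendicular to FE, so FE runs at 66.50°; with |FE| = 29.3, E = (-15.70, 12.10). The perpendicularity gives ES at right angles to FE, so ES runs at -23.50°; with |ES| = 12.4, S = (-4.332, 7.158). ∠ESH = 58.6° gives SH at -144.9° from the x-axis; with |SH| = 18.9, H = (-19.80, -3.710). The perpendicularity gives HZ at right angles to SH, so HZ runs at 125.1°; with |HZ| = 25.1, Z = (-34.23, 16.83). Then |PZ| = |Z − P| = 52.31.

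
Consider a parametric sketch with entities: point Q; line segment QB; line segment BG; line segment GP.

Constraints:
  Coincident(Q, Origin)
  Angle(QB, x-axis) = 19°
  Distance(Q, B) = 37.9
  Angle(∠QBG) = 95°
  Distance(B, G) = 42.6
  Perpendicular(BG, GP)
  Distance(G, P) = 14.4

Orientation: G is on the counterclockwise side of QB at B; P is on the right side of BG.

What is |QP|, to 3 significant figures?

69.5

Q is at the origin; QB runs at 19.0° with length 37.9, so B = 37.9·(cos 19.0°, sin 19.0°) = (35.8, 12.3). ∠QBG = 95.0°, so BG runs at 19.0° + (180° − 95.0°) = 104° from the x-axis; with |BG| = 42.6, G = B + 42.6·(cos 104°, sin 104°) = (25.5, 53.7). BG ⟂ GP; with |GP| = 14.4 on the right of BG, P = G + 14.4·(0.970, 0.242) = (39.5, 57.2). Then |QP| = |P − Q| = 69.5.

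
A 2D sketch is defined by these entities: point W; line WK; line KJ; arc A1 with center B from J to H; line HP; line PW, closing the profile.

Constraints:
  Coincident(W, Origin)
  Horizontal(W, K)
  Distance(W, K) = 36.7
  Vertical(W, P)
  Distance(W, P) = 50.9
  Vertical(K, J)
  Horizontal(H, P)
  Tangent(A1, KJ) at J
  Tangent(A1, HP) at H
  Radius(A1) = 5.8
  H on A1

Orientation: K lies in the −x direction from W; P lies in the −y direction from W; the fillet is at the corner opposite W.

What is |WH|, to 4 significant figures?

59.55

W is at the origin; WK is horizontal with |WK| = 36.7 and K on the −x side, so K = (-36.70, 0.000). W and P share the same x with |WP| = 50.9 and P on the −y side, so P = (0.000, -50.90). The virtual corner opposite W is at (-36.70, -50.90). Tangency of A1 to KJ means the radius BJ is perpendicular to KJ and A1 meets HP tangentially, so BH is at right angles to HP, with radius 5.8, so the center B sits 5.8 in from both sides at B = (-30.90, -45.10). That places the tangent points at J = (-36.70, -45.10) on KJ and H = (-30.90, -50.90) on HP. Then |WH| = |H − W| = 59.55.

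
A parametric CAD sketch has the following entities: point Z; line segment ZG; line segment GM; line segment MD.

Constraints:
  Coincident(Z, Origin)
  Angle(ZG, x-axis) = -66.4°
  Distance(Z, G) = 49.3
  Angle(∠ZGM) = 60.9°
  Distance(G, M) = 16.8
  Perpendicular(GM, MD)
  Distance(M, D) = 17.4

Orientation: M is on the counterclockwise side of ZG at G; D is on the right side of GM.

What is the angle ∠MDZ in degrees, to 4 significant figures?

6.767°

Z is at the origin; ZG runs at -66.4° with length 49.3, so G = 49.3·(cos -66.4°, sin -66.4°) = (19.74, -45.18). ∠ZGM = 60.9°, so GM runs at -66.4° + (180° − 60.9°) = 52.70° from the x-axis; with |GM| = 16.8, M = G + 16.8·(cos 52.70°, sin 52.70°) = (29.92, -31.81). GM is perpendicular to MD; with |MD| = 17.4 on the right of GM, D = M + 17.4·(0.7955, -0.6060) = (43.76, -42.36). Then cos ∠MDZ = DM·DZ / (|DM||DZ|), giving 6.767°.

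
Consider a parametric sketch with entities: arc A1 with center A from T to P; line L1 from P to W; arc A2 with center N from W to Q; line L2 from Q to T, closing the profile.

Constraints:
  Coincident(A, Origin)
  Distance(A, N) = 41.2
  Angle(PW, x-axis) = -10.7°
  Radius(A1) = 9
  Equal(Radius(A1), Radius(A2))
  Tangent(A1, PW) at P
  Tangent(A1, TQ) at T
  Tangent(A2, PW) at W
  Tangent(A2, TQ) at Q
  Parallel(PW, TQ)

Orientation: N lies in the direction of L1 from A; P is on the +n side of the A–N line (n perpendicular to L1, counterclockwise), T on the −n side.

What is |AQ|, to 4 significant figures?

42.17

Tangency of A1 to both parallel lines with radius 9.0 puts P and T at A ± 9.0·n: P = (1.671, 8.844), T = (-1.671, -8.844). Equal radii place W and Q the same way about N: W = N + 9.0·n = (42.15, 1.194), Q = N − 9.0·n = (38.81, -16.49). Then |AQ| = |Q − A| = 42.17.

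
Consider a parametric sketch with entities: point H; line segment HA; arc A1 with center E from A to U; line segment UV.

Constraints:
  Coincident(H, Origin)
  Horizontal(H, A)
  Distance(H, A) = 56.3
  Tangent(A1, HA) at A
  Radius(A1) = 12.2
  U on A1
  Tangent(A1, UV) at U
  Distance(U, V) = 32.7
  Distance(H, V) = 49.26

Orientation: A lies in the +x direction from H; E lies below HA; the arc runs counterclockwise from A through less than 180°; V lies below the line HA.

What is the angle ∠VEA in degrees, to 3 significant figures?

136°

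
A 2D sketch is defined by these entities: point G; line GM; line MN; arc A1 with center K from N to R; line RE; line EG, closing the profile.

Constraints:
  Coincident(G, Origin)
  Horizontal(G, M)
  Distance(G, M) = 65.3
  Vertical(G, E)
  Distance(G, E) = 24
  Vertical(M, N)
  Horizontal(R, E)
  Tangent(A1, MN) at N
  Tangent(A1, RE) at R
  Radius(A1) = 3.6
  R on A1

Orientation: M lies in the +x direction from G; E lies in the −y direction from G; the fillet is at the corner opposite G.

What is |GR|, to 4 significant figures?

66.20

G is at the origin; G and M share the same y with |GM| = 65.3 and M on the +x side, so M = (65.30, 0.000). GE is vertical with |GE| = 24.0 and E on the −y side, so E = (0.000, -24.00). The virtual corner opposite G is at (65.30, -24.00). A1 meets MN tangentially, so KN is at right angles to MN and since A1 is tangent to RE there, KR ⟂ RE, with radius 3.6, so the center K sits 3.6 in from both sides at K = (61.70, -20.40). That places the tangent points at N = (65.30, -20.40) on MN and R = (61.70, -24.00) on RE. Then |GR| = |R − G| = 66.20.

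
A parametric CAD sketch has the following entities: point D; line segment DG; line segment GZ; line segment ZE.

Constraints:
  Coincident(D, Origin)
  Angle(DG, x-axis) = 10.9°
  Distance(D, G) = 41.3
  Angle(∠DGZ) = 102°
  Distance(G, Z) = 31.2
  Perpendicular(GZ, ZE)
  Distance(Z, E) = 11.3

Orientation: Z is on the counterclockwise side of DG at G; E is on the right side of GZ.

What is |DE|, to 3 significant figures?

65.2

∠DGZ = 102.0°, so GZ runs at 10.9° + (180° − 102.0°) = 88.9° from the x-axis; with |GZ| = 31.2, Z = G + 31.2·(cos 88.9°, sin 88.9°) = (41.2, 39.0). GZ ⟂ ZE; with |ZE| = 11.3 on the right of GZ, E = Z + 11.3·(1.00, -0.0192) = (52.5, 38.8). Then |DE| = |E − D| = 65.2.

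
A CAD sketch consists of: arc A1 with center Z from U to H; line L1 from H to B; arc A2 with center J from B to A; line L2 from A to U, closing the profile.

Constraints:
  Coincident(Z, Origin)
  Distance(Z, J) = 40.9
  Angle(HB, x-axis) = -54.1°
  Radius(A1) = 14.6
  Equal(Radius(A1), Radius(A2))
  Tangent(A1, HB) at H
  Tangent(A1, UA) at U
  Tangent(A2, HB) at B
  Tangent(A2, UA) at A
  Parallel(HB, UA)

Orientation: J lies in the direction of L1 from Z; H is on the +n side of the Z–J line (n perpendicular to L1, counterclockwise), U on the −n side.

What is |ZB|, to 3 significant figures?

43.4

Tangency of A1 to both parallel lines with radius 14.6 puts H and U at Z ± 14.6·n: H = (11.8, 8.56), U = (-11.8, -8.56). Equal radii place B and A the same way about J: B = J + 14.6·n = (35.8, -24.6), A = J − 14.6·n = (12.2, -41.7). Then |ZB| = |B − Z| = 43.4.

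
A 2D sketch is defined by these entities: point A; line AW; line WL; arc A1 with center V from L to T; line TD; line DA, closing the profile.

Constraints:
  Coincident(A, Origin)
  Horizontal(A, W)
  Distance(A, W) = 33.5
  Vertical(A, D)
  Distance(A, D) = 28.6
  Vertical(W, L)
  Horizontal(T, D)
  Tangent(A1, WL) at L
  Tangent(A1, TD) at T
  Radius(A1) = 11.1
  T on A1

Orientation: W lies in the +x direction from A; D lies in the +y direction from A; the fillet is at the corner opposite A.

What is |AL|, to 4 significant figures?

37.80

The virtual corner opposite A is at (33.50, 28.60). A1 meets WL tangentially, so VL is at right angles to WL and since A1 is tangent to TD there, VT ⟂ TD, with radius 11.1, so the center V sits 11.1 in from both sides at V = (22.40, 17.50). That places the tangent points at L = (33.50, 17.50) on WL and T = (22.40, 28.60) on TD. Then |AL| = |L − A| = 37.80.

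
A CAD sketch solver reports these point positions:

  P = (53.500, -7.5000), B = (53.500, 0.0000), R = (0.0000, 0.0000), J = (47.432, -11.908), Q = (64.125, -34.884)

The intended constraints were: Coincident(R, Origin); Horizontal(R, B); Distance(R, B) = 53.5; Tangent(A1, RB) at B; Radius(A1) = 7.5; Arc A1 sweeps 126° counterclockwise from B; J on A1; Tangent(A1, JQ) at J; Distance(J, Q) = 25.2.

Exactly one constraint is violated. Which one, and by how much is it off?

Distance(J, Q) = 25.2 — off by 3.20.

R = (0.00, 0.00) ✓; R.y = 0.00, B.y = 0.00 ✓; |RB| = 53.50 ✓; ∠(PB, BR) = 90.00° ✓; |PB| = 7.500 ✓; bearing(P→J) − bearing(P→B) = 126.0° ✓; |PJ| = 7.500 ✓; ∠(PJ, JQ) = 90.00° ✓; |JQ| = 28.40 ✗.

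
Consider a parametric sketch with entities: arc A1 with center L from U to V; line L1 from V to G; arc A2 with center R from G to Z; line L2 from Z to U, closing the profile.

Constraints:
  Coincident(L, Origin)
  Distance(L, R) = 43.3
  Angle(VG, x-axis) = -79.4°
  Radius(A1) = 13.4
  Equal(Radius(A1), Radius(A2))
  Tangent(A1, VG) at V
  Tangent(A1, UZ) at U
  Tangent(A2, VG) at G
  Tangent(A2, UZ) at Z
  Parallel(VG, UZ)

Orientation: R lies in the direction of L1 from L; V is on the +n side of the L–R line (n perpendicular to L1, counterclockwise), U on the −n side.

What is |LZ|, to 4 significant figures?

45.33

The slot axis is L1's direction at -79.4°, so u = (cos -79.4°, sin -79.4°) = (0.1840, -0.9829) and n = (−sin -79.4°, cos -79.4°) = (0.9829, 0.1840). L is at the origin and R lies 43.3 along u from L, so R = 43.3·u = (7.965, -42.56). Tangency of A1 to both parallel lines with radius 13.4 puts V and U at L ± 13.4·n: V = (13.17, 2.465), U = (-13.17, -2.465). Equal radii place G and Z the same way about R: G = R + 13.4·n = (21.14, -40.10), Z = R − 13.4·n = (-5.206, -45.03). Then |LZ| = |Z − L| = 45.33.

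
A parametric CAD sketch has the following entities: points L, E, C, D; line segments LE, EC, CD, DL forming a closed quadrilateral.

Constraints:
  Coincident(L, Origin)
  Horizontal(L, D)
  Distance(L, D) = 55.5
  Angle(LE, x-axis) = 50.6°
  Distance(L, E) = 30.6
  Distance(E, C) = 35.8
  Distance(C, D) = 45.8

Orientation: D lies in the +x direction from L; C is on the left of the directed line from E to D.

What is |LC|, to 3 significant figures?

65.9

L is at the origin; LD is horizontal with |LD| = 55.5 and D in +x, so D = (55.5, 0). LE runs at 50.6° with |LE| = 30.6, so E = (19.4, 23.6). C is determined by |EC| = 35.8 and |CD| = 45.8 together: it lies at the intersection of circle(E, 35.8) and circle(D, 45.8). With |ED| = 43.1, the foot of the radical line on ED is 12.1 from E and the perpendicular offset is √(35.8² − 12.1²) = 33.7. Taking the left-of-ED solution: C = (48.0, 45.2).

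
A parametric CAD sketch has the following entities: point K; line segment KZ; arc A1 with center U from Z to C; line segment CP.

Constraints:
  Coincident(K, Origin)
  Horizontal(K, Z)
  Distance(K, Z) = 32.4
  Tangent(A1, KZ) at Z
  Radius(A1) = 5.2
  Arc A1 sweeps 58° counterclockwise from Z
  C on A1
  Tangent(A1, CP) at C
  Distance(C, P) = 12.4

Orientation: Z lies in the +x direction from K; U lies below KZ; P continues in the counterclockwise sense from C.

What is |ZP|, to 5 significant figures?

16.987

K is at the origin; K and Z share the same y with |KZ| = 32.4 and Z on the +x side, so Z = (32.400, 0.0000). Since A1 is tangent to KZ there, UZ ⟂ KZ, so U = Z + (0, -5.2) = (32.400, -5.2000). On A1, Z sits at bearing 90° from U; a 58° counterclockwise sweep puts C at bearing 148°, so C = U + 5.2·(cos 148°, sin 148°) = (27.990, -2.4444). The tangent condition forces UC to be normal to CP, so CP runs along (−sin 148°, cos 148°); with |CP| = 12.4, P = (21.419, -12.960). Then |ZP| = |P − Z| = 16.987.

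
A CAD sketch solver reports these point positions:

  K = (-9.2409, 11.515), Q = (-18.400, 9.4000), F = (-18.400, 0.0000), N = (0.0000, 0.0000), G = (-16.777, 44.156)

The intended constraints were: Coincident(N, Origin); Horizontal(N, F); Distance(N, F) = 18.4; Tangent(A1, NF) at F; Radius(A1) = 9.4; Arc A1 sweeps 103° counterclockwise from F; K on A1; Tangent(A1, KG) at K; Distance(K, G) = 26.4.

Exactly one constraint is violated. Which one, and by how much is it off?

Distance(K, G) = 26.4 — off by 7.10.

N = (0.00, 0.00) ✓; N.y = 0.00, F.y = 0.00 ✓; |NF| = 18.40 ✓; ∠(QF, FN) = 90.00° ✓; |QF| = 9.400 ✓; bearing(Q→K) − bearing(Q→F) = 103.0° ✓; |QK| = 9.400 ✓; ∠(QK, KG) = 90.00° ✓; |KG| = 33.50 ✗.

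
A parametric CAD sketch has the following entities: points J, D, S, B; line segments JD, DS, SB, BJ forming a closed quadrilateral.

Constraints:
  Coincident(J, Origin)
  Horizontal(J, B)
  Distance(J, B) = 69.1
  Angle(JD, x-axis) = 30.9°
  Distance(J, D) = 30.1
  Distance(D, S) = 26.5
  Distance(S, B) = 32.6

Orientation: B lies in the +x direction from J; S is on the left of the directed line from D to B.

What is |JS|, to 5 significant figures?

56.509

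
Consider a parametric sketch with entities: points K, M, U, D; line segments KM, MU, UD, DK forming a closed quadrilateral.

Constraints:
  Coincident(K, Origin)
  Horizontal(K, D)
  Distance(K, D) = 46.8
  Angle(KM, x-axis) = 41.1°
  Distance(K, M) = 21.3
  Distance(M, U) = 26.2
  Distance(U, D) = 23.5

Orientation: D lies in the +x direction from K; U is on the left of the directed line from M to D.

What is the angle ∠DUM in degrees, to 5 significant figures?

85.476°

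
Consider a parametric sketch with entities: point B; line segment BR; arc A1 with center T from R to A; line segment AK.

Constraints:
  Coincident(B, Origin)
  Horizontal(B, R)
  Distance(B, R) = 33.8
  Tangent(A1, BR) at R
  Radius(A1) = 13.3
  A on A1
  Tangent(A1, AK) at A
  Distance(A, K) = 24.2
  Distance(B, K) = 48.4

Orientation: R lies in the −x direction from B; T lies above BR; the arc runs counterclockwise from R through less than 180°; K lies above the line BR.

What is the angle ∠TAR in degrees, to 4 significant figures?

37.61°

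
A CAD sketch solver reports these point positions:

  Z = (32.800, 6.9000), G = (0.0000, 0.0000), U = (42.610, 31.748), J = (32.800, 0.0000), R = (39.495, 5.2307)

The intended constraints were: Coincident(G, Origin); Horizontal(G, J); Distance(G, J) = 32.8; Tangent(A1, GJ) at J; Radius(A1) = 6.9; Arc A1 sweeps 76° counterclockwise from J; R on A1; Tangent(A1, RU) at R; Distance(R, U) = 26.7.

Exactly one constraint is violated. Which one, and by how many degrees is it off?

Tangent(A1, RU) at R — off by 7.30°.

G = (0.00, 0.00) ✓; G.y = 0.00, J.y = 0.00 ✓; |GJ| = 32.80 ✓; ∠(ZJ, JG) = 90.00° ✓; |ZJ| = 6.900 ✓; bearing(Z→R) − bearing(Z→J) = 76.00° ✓; |ZR| = 6.900 ✓; ∠(ZR, RU) = 82.70° ✗; |RU| = 26.70 ✓.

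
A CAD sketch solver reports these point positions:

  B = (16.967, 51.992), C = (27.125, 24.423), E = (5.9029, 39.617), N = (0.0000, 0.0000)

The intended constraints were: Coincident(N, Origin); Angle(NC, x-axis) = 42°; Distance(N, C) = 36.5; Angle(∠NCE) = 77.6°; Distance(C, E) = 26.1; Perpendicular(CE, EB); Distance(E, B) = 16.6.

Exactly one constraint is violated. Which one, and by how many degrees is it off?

Perpendicular(CE, EB) — off by 6.20°.

N = (0.00, 0.00) ✓; NC at 42.00° ✓; |NC| = 36.50 ✓; ∠NCE = 77.60° ✓; |CE| = 26.10 ✓; ∠(CE, EB) = 96.20° ✗; |EB| = 16.60 ✓.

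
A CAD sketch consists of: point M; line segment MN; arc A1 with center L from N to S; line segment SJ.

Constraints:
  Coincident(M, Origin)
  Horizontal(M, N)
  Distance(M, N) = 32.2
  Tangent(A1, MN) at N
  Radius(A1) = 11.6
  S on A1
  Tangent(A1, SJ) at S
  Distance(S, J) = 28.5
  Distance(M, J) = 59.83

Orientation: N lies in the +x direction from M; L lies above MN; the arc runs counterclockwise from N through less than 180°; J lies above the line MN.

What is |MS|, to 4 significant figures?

45.20

Checks: |LS| = 11.60 ✓; ∠(LS, SJ) = 90.00° ✓; |SJ| = 28.50 ✓; |MJ| = 59.83 ✓.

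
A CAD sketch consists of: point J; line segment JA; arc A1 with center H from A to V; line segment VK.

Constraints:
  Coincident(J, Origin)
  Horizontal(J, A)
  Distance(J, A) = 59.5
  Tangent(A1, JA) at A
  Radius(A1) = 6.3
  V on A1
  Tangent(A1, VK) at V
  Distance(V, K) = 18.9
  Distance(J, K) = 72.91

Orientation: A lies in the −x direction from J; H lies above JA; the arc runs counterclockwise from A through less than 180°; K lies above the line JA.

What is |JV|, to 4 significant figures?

56.23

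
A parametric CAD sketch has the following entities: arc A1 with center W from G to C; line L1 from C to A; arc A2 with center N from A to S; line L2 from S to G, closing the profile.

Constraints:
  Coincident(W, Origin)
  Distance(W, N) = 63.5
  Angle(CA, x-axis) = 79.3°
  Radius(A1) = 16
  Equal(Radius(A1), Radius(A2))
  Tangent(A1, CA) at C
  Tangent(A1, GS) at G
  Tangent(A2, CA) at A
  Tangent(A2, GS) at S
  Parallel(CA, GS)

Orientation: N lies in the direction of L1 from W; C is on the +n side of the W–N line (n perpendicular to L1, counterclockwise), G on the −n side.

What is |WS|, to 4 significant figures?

65.48

The slot axis is L1's direction at 79.3°, so u = (cos 79.3°, sin 79.3°) = (0.1857, 0.9826) and n = (−sin 79.3°, cos 79.3°) = (-0.9826, 0.1857). W is at the origin and N lies 63.5 along u from W, so N = 63.5·u = (11.79, 62.40). Tangency of A1 to both parallel lines with radius 16.0 puts C and G at W ± 16.0·n: C = (-15.72, 2.971), G = (15.72, -2.971). Equal radii place A and S the same way about N: A = N + 16.0·n = (-3.932, 65.37), S = N − 16.0·n = (27.51, 59.43). Then |WS| = |S − W| = 65.48.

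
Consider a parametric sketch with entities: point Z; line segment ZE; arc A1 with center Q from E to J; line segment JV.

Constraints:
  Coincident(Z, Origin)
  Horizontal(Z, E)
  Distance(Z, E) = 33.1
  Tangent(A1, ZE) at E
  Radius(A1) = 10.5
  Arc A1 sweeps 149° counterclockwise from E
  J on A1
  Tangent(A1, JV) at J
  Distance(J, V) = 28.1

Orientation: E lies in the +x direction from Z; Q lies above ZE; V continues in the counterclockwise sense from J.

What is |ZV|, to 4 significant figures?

36.91

Z is at the origin; Z and E share the same y with |ZE| = 33.1 and E on the +x side, so E = (33.10, 0.000). A1 meets ZE tangentially, so QE is at right angles to ZE, so Q = E + (0, 10.5) = (33.10, 10.50). On A1, E sits at bearing -90° from Q; a 149° counterclockwise sweep puts J at bearing 59°, so J = Q + 10.5·(cos 59°, sin 59°) = (38.51, 19.50). The tangent condition forces QJ to be normal to JV, so JV runs along (−sin 59°, cos 59°); with |JV| = 28.1, V = (14.42, 33.97). Then |ZV| = |V − Z| = 36.91.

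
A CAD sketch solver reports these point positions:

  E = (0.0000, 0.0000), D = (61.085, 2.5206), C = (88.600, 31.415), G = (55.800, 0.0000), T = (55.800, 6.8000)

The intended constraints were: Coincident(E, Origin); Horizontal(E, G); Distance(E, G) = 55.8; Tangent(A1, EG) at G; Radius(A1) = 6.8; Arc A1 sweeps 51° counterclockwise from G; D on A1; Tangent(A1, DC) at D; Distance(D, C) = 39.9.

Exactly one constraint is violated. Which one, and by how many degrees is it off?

Tangent(A1, DC) at D — off by 4.60°.

E = (0.00, 0.00) ✓; E.y = 0.00, G.y = 0.00 ✓; |EG| = 55.80 ✓; ∠(TG, GE) = 90.00° ✓; |TG| = 6.800 ✓; bearing(T→D) − bearing(T→G) = 51.00° ✓; |TD| = 6.800 ✓; ∠(TD, DC) = 94.60° ✗; |DC| = 39.90 ✓.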